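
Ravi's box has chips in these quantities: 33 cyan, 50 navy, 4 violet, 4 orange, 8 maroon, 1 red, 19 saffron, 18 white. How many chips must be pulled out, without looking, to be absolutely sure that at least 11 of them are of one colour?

An adversary could hand out at most 10 chips per colour (4 colours run out sooner): 10 + 10 + 4 + 4 + 8 + 1 + 10 + 10 = 57 chips and still no colour has 11.
One more chip lands in a colour already at 10, so 58 draws are enough and 57 are not.

58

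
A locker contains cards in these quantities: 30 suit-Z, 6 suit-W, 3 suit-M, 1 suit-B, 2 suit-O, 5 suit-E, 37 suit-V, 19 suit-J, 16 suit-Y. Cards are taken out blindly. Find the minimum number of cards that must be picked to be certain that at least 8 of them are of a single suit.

46

An adversary could hand out at most 7 cards per suit (5 suits run out sooner): 7 + 6 + 3 + 1 + 2 + 5 + 7 + 7 + 7 = 45 cards and still no suit has 8.
One more card lands in a suit already at 7, so 46 draws are enough and 45 are not.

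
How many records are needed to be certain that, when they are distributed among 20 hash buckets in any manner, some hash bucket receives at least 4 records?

With 60 records one could put exactly 3 in each of the 20 hash buckets, and no hash bucket would reach 4.
Pigeonhole: one more record must land in a hash bucket that already has 3, giving it 4.
So 20 × 3 + 1 = 61 records are required.

61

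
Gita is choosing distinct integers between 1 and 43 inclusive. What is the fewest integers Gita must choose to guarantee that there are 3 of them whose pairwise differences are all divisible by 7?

Integers whose pairwise differences are multiples of 7 are exactly those sharing a remainder mod 7. Pigeonhole: the 7 residue classes mod 7 are the pigeonholes.
With 14 integers one could put 2 in each residue class and have no class reach 3.
The 15th integer pushes some class to 3, so 7·2 + 1 = 15.

15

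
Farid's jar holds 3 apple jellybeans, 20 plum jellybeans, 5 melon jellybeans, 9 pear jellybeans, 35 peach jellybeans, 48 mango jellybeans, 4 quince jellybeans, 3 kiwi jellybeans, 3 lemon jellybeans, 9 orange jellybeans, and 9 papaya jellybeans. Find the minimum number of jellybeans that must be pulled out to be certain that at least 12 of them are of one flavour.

79

An adversary could hand out at most 11 jellybeans per flavour (8 flavours run out sooner): 3 + 11 + 5 + 9 + 11 + 11 + 4 + 3 + 3 + 9 + 9 = 78 jellybeans and still no flavour has 12.
One more jellybean lands in a flavour already at 11, so 79 draws are enough and 78 are not.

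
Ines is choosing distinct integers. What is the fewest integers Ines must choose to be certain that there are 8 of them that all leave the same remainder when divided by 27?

190

The 27 residue classes mod 27 are the pigeonholes.
With 189 integers one could put 7 in each residue class and have no class reach 8.
The 190th integer pushes some class to 8, so 27·7 + 1 = 190.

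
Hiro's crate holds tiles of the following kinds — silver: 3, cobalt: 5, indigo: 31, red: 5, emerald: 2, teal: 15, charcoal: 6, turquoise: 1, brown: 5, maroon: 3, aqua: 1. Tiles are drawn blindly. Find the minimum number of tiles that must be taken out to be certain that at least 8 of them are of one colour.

46

The 11 colours are the holes; the tiles drawn are the pigeons.
To avoid 8 of any one colour, the worst case takes at most 7 of each colour, or every tile of a colour that has fewer than 7.
That gives 3 + 5 + 7 + 5 + 2 + 7 + 6 + 1 + 5 + 3 + 1 = 45 tiles with no colour reaching 8.
The next tile forces some colour to 8, so 45 + 1 = 46.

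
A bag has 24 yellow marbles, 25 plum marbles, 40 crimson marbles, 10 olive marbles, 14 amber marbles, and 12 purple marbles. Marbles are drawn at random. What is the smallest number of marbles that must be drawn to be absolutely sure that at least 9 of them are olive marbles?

124

In the worst case for collecting olive marbles, every non-olive marble comes out first.
There are 24 + 25 + 40 + 14 + 12 = 115 non-olive marbles altogether.
After those, each further marble must be olive, so 115 + 9 = 124 draws guarantee 9 olive marbles.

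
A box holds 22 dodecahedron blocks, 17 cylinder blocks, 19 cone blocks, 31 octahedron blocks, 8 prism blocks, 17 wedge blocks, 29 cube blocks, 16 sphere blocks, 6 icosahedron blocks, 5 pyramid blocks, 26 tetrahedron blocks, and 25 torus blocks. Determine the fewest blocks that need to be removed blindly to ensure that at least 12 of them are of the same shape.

119

An adversary could hand out at most 11 blocks per shape (prism, icosahedron, pyramid run out sooner): 11 + 11 + 11 + 11 + 8 + 11 + 11 + 11 + 6 + 5 + 11 + 11 = 118 blocks and still no shape has 12.
By the pigeonhole principle, one more block lands in a shape already at 11, so 119 draws are enough and 118 are not.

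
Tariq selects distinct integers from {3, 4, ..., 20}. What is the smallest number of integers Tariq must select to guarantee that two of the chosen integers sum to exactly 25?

Group the elements by complementary pair {x, 25−x}: {5,20}, {6,19}, {7,18}, …, giving 8 two-element pairs and 2 integers whose partner 25−x falls outside [3,20].
By pigeonhole, treating each of those 10 groups as a pigeonhole, one can pick one integer per group — 10 integers — with no two summing to 25.
The 11th integer lands in an occupied pair, forcing a sum of 25.

11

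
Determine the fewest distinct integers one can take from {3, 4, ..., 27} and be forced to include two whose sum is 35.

16

A set avoiding the sum 35 can contain at most one of each pair {x, 35−x}, plus the 5 elements whose complement lies outside the range.
The integers 3, …, 17 (15 of them) are such a set: any two sum to at least 3+4 = 7 and at most 16+17 = 33 < 35.
By pigeonhole, any 16th integer completes one of the 10 pairs, so 16 choices force a sum of 35.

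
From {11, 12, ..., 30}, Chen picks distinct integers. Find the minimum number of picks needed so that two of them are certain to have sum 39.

12

Two chosen integers sum to 39 exactly when both halves of some pair {x, 39−x} with 11 ≤ x ≤ 39−x ≤ 28 are chosen — 9 such pairs.
The remaining 2 elements (those with no distinct partner in range) can never complete a 39-sum, so the worst case takes all of them and one from each pair: 2 + 9 = 11.
By the pigeonhole principle, the 12th integer has to be the second member of some pair, so 11 + 1 = 12.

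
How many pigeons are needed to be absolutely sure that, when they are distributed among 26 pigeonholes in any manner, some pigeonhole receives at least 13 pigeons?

With 312 pigeons one could put exactly 12 in each of the 26 pigeonholes, and no pigeonhole would reach 13.
Pigeonhole: one more pigeon must land in a pigeonhole that already has 12, giving it 13.
So 26 × 12 + 1 = 313 pigeons are required.

313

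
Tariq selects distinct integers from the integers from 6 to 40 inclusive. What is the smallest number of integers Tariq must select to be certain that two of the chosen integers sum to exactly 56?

A set avoiding the sum 56 can contain at most one of each pair {x, 56−x}, plus the 11 elements whose complement lies outside the range or equal to its own complement.
The integers 6, …, 28 (23 of them) are such a set: any two sum to at least 6+7 = 13 and at most 27+28 = 55 < 56.
Pigeonhole: any 24th integer completes one of the 12 pairs, so 24 choices force a sum of 56.

24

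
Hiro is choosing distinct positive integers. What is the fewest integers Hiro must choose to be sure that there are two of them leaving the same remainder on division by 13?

The 13 residue classes mod 13 are the pigeonholes.
With 13 integers one could put 1 in each residue class and have no class reach 2.
The 14th integer pushes some class to 2, so 13·1 + 1 = 14.

14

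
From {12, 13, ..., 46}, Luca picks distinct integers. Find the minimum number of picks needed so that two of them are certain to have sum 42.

27

Two chosen integers sum to 42 exactly when both halves of some pair {x, 42−x} with 12 ≤ x ≤ 42−x ≤ 30 are chosen — 9 such pairs.
The remaining 17 elements (those with no distinct partner in range) can never complete a 42-sum, so the worst case takes all of them and one from each pair: 17 + 9 = 26.
Pigeonhole: the 27th integer has to be the second member of some pair, so 26 + 1 = 27.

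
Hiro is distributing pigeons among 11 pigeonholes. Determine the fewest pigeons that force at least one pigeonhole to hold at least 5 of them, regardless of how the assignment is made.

45

With 44 pigeons one could put exactly 4 in each of the 11 pigeonholes, and no pigeonhole would reach 5.
By the pigeonhole principle, one more pigeon must land in a pigeonhole that already has 4, giving it 5.
So 11 × 4 + 1 = 45 pigeons are required.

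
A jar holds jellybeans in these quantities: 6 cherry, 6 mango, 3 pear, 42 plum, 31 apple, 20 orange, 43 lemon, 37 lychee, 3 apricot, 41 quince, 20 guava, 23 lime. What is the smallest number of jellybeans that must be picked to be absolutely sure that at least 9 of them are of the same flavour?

An adversary could hand out at most 8 jellybeans per flavour (4 flavours run out sooner): 6 + 6 + 3 + 8 + 8 + 8 + 8 + 8 + 3 + 8 + 8 + 8 = 82 jellybeans and still no flavour has 9.
Pigeonhole: one more jellybean lands in a flavour already at 8, so 83 draws are enough and 82 are not.

83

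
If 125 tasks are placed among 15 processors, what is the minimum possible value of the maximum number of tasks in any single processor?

By the pigeonhole principle, the 15 processors are the holes and the 125 tasks are the pigeons.
If every processor held at most 8 tasks, the total would be at most 15 × 8 = 120, which is less than 125.
So some processor holds at least ⌈125/15⌉ = 9 tasks.

9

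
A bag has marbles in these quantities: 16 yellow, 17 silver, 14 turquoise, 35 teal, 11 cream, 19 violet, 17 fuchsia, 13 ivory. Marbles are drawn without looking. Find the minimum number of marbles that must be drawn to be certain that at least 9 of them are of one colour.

The 8 colours are the holes; the marbles drawn are the pigeons.
To avoid 9 of any one colour, the worst case takes at most 8 of each colour.
That gives 8 + 8 + 8 + 8 + 8 + 8 + 8 + 8 = 64 marbles with no colour reaching 9.
The next marble forces some colour to 9, so 64 + 1 = 65.

65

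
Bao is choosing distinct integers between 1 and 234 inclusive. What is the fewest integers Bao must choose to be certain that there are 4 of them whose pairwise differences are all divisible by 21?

Integers whose pairwise differences are multiples of 21 are exactly those sharing a remainder mod 21. The 21 residue classes mod 21 are the pigeonholes.
With 63 integers one could put 3 in each residue class and have no class reach 4.
The 64th integer pushes some class to 4, so 21·3 + 1 = 64.

64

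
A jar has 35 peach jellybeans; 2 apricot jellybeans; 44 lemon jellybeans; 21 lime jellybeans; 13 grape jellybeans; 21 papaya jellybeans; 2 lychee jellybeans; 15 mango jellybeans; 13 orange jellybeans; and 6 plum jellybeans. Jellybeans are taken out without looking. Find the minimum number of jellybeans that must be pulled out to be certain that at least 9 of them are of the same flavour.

By the pigeonhole principle, the 10 flavours are the holes; the jellybeans drawn are the pigeons.
To avoid 9 of any one flavour, the worst case takes at most 8 of each flavour, or every jellybean of a flavour that has fewer than 8.
That gives 8 + 2 + 8 + 8 + 8 + 8 + 2 + 8 + 8 + 6 = 66 jellybeans with no flavour reaching 9.
The next jellybean forces some flavour to 9, so 66 + 1 = 67.

67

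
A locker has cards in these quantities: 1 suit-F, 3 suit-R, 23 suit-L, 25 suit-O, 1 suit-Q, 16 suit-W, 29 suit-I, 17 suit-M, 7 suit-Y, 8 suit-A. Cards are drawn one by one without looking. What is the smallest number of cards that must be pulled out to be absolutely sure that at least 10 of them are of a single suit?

66

An adversary could hand out at most 9 cards per suit (5 suits run out sooner): 1 + 3 + 9 + 9 + 1 + 9 + 9 + 9 + 7 + 8 = 65 cards and still no suit has 10.
By pigeonhole, one more card lands in a suit already at 9, so 66 draws are enough and 65 are not.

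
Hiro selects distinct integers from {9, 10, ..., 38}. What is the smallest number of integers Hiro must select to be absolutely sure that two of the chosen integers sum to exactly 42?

19

A set avoiding the sum 42 can contain at most one of each pair {x, 42−x}, plus the 6 elements whose complement lies outside the range or equal to its own complement.
The integers 21, …, 38 (18 of them) are such a set: any two sum to at least 21+22 = 43 > 42.
Pigeonhole: any 19th integer completes one of the 12 pairs, so 19 choices force a sum of 42.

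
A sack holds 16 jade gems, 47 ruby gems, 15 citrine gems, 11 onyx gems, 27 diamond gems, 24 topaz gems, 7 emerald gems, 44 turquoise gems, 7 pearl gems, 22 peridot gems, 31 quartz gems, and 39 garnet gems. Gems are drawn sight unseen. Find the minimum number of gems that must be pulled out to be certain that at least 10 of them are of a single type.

105

Put each drawn gem into a box by type. The largest draw with every box below 10 takes min(count, 9) from each type; types with fewer than 9 contribute all they have.
Σ min(cᵢ, 9) = 9 + 9 + 9 + 9 + 9 + 9 + 7 + 9 + 7 + 9 + 9 + 9 = 104.
Draw number 104 + 1 = 105 must push one box to 10.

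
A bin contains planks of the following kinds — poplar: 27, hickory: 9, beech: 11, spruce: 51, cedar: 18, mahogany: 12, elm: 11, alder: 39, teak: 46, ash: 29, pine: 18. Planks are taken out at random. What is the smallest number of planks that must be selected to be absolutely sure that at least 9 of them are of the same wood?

89

Put each drawn plank into a box by wood. The largest draw with every box below 9 takes min(count, 8) from each wood.
Σ min(cᵢ, 8) = 8 + 8 + 8 + 8 + 8 + 8 + 8 + 8 + 8 + 8 + 8 = 88.
Draw number 88 + 1 = 89 must push one box to 9.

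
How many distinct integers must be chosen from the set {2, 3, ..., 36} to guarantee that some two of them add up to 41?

20

Group the elements by complementary pair {x, 41−x}: {5,36}, {6,35}, {7,34}, …, giving 16 two-element pairs and 3 integers whose partner 41−x falls outside [2,36].
By the pigeonhole principle, treating each of those 19 groups as a pigeonhole, one can pick one integer per group — 19 integers — with no two summing to 41.
The 20th integer lands in an occupied pair, forcing a sum of 41.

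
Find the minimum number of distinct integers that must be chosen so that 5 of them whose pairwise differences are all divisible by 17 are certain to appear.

69

Integers whose pairwise differences are multiples of 17 are exactly those sharing a remainder mod 17. The 17 residue classes mod 17 are the pigeonholes.
With 68 integers one could put 4 in each residue class and have no class reach 5.
The 69th integer pushes some class to 5, so 17·4 + 1 = 69.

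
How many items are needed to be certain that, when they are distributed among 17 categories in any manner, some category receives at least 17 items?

With 272 items one could put exactly 16 in each of the 17 categories, and no category would reach 17.
By the pigeonhole principle, one more item must land in a category that already has 16, giving it 17.
So 17 × 16 + 1 = 273 items are required.

273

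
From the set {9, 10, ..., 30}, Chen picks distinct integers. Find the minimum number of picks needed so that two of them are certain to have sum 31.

16

A set avoiding the sum 31 can contain at most one of each pair {x, 31−x}, plus the 8 elements whose complement lies outside the range.
The integers 16, …, 30 (15 of them) are such a set: any two sum to at least 16+17 = 33 > 31.
Any 16th integer completes one of the 7 pairs, so 16 choices force a sum of 31.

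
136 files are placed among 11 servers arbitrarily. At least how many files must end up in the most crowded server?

By pigeonhole, the 11 servers are the holes and the 136 files are the pigeons.
If every server held at most 12 files, the total would be at most 11 × 12 = 132, which is less than 136.
So some server holds at least ⌈136/11⌉ = 13 files.

13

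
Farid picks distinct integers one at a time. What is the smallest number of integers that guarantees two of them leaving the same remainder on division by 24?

The 24 residue classes mod 24 are the pigeonholes.
With 24 integers one could put 1 in each residue class and have no class reach 2.
The 25th integer pushes some class to 2, so 24·1 + 1 = 25.

25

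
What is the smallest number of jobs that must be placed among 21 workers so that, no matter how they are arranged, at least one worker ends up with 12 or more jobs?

232

With 231 jobs one could put exactly 11 in each of the 21 workers, and no worker would reach 12.
One more job must land in a worker that already has 11, giving it 12.
So 21 × 11 + 1 = 232 jobs are required.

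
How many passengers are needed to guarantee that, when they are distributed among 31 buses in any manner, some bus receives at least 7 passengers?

187

With 186 passengers one could put exactly 6 in each of the 31 buses, and no bus would reach 7.
One more passenger must land in a bus that already has 6, giving it 7.
So 31 × 6 + 1 = 187 passengers are required.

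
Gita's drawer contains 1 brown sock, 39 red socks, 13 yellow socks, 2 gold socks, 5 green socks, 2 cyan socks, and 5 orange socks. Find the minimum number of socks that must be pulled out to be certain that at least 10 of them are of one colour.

The 7 colours are the holes; the socks drawn are the pigeons.
To avoid 10 of any one colour, the worst case takes at most 9 of each colour, or every sock of a colour that has fewer than 9.
That gives 1 + 9 + 9 + 2 + 5 + 2 + 5 = 33 socks with no colour reaching 10.
The next sock forces some colour to 10, so 33 + 1 = 34.

34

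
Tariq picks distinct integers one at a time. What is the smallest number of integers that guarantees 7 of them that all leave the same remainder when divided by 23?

The 23 residue classes mod 23 are the pigeonholes.
With 138 integers one could put 6 in each residue class and have no class reach 7.
The 139th integer pushes some class to 7, so 23·6 + 1 = 139.

139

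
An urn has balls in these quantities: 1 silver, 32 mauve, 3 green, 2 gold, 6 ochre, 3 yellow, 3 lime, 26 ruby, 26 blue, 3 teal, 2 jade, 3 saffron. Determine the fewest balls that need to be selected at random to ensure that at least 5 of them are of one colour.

37

Pigeonhole: the 12 colours are the holes; the balls drawn are the pigeons.
To avoid 5 of any one colour, the worst case takes at most 4 of each colour, or every ball of a colour that has fewer than 4.
That gives 1 + 4 + 3 + 2 + 4 + 3 + 3 + 4 + 4 + 3 + 2 + 3 = 36 balls with no colour reaching 5.
The next ball forces some colour to 5, so 36 + 1 = 37.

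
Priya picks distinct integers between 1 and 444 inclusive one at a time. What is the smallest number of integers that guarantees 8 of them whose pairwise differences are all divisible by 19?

134

Integers whose pairwise differences are multiples of 19 are exactly those sharing a remainder mod 19. The 19 residue classes mod 19 are the pigeonholes.
With 133 integers one could put 7 in each residue class and have no class reach 8.
The 134th integer pushes some class to 8, so 19·7 + 1 = 134.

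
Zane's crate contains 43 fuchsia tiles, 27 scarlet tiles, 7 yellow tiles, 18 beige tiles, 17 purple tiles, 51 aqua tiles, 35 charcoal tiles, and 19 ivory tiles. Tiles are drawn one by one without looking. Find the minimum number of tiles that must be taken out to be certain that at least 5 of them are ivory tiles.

203

In the worst case for collecting ivory tiles, every non-ivory tile comes out first.
There are 43 + 27 + 7 + 18 + 17 + 51 + 35 = 198 non-ivory tiles altogether.
After those, each further tile must be ivory, so 198 + 5 = 203 draws guarantee 5 ivory tiles.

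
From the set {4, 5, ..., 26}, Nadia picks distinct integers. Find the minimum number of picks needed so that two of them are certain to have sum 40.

18

A set avoiding the sum 40 can contain at most one of each pair {x, 40−x}, plus the 11 elements whose complement lies outside the range or equal to its own complement.
The integers 4, …, 20 (17 of them) are such a set: any two sum to at least 4+5 = 9 and at most 19+20 = 39 < 40.
By the pigeonhole principle, any 18th integer completes one of the 6 pairs, so 18 choices force a sum of 40.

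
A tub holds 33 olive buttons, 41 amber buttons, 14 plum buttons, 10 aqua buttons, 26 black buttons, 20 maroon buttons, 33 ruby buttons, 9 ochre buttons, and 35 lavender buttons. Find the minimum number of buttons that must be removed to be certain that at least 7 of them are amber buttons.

In the worst case for collecting amber buttons, every non-amber button comes out first.
There are 33 + 14 + 10 + 26 + 20 + 33 + 9 + 35 = 180 non-amber buttons altogether.
After those, each further button must be amber, so 180 + 7 = 187 draws guarantee 7 amber buttons.

187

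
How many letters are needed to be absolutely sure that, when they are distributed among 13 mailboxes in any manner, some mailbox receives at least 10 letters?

With 117 letters one could put exactly 9 in each of the 13 mailboxes, and no mailbox would reach 10.
By pigeonhole, one more letter must land in a mailbox that already has 9, giving it 10.
So 13 × 9 + 1 = 118 letters are required.

118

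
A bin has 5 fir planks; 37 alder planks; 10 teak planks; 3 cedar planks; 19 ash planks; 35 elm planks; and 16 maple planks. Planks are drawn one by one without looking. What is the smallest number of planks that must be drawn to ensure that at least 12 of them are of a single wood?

Put each drawn plank into a box by wood. The largest draw with every box below 12 takes min(count, 11) from each wood; woods with fewer than 11 contribute all they have.
Σ min(cᵢ, 11) = 5 + 11 + 10 + 3 + 11 + 11 + 11 = 62.
Draw number 62 + 1 = 63 must push one box to 12.

63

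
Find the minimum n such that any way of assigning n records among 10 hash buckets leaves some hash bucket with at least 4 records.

With 30 records one could put exactly 3 in each of the 10 hash buckets, and no hash bucket would reach 4.
One more record must land in a hash bucket that already has 3, giving it 4.
So 10 × 3 + 1 = 31 records are required.

31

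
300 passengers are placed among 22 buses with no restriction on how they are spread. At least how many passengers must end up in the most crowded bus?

By pigeonhole, the 22 buses are the holes and the 300 passengers are the pigeons.
If every bus held at most 13 passengers, the total would be at most 22 × 13 = 286, which is less than 300.
So some bus holds at least ⌈300/22⌉ = 14 passengers.

14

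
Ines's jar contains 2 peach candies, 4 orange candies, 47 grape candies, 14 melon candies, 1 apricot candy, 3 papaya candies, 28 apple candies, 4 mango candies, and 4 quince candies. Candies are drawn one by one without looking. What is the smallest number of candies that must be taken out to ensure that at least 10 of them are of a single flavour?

46

An adversary could hand out at most 9 candies per flavour (6 flavours run out sooner): 2 + 4 + 9 + 9 + 1 + 3 + 9 + 4 + 4 = 45 candies and still no flavour has 10.
One more candy lands in a flavour already at 9, so 46 draws are enough and 45 are not.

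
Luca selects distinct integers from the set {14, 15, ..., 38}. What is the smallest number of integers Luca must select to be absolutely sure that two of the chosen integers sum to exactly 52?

14

A set avoiding the sum 52 can contain at most one of each pair {x, 52−x}, plus the 1 element equal to its own complement.
The integers 26, …, 38 (13 of them) are such a set: any two sum to at least 26+27 = 53 > 52.
By pigeonhole, any 14th integer completes one of the 12 pairs, so 14 choices force a sum of 52.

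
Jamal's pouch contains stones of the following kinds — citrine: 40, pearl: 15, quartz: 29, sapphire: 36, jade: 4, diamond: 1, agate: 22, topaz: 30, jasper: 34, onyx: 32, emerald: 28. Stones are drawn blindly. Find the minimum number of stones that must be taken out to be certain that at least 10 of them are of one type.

An adversary could hand out at most 9 stones per type (jade, diamond run out sooner): 9 + 9 + 9 + 9 + 4 + 1 + 9 + 9 + 9 + 9 + 9 = 86 stones and still no type has 10.
One more stone lands in a type already at 9, so 87 draws are enough and 86 are not.

87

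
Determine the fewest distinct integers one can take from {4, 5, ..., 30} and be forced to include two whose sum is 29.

Group the elements by complementary pair {x, 29−x}: {4,25}, {5,24}, {6,23}, …, giving 11 two-element pairs and 5 integers whose partner 29−x falls outside [4,30].
Treating each of those 16 groups as a pigeonhole, one can pick one integer per group — 16 integers — with no two summing to 29.
The 17th integer lands in an occupied pair, forcing a sum of 29.

17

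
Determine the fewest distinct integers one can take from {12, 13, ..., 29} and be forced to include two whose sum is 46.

Group the elements by complementary pair {x, 46−x}: {17,29}, {18,28}, {19,27}, …, giving 6 two-element pairs, the single value 23 (it cannot pair with itself since the integers are distinct), and 5 integers whose partner 46−x falls outside [12,29].
Treating each of those 12 groups as a pigeonhole, one can pick one integer per group — 12 integers — with no two summing to 46.
The 13th integer lands in an occupied pair, forcing a sum of 46.

13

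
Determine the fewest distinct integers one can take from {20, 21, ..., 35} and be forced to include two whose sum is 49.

Group the elements by complementary pair {x, 49−x}: {20,29}, {21,28}, {22,27}, …, giving 5 two-element pairs and 6 integers whose partner 49−x falls outside [20,35].
Treating each of those 11 groups as a pigeonhole, one can pick one integer per group — 11 integers — with no two summing to 49.
The 12th integer lands in an occupied pair, forcing a sum of 49.

12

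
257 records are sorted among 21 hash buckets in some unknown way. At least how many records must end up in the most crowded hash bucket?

13

Pigeonhole: the 21 hash buckets are the holes and the 257 records are the pigeons.
If every hash bucket held at most 12 records, the total would be at most 21 × 12 = 252, which is less than 257.
So some hash bucket holds at least ⌈257/21⌉ = 13 records.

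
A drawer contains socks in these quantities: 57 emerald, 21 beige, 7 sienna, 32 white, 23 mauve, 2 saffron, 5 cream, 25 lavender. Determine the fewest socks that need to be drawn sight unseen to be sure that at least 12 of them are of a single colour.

Put each drawn sock into a box by colour. The largest draw with every box below 12 takes min(count, 11) from each colour; colours with fewer than 11 contribute all they have.
Σ min(cᵢ, 11) = 11 + 11 + 7 + 11 + 11 + 2 + 5 + 11 = 69.
Draw number 69 + 1 = 70 must push one box to 12.

70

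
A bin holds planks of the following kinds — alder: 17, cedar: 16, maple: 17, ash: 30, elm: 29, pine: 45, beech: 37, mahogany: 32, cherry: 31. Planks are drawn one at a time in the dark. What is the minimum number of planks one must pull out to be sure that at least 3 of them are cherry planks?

226

In the worst case for collecting cherry planks, every non-cherry plank comes out first.
There are 17 + 16 + 17 + 30 + 29 + 45 + 37 + 32 = 223 non-cherry planks altogether.
After those, each further plank must be cherry, so 223 + 3 = 226 draws guarantee 3 cherry planks.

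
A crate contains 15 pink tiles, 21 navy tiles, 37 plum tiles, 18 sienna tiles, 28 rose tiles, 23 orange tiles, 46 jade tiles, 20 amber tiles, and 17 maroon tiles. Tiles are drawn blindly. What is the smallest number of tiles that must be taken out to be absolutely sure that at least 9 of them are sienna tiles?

216

In the worst case for collecting sienna tiles, every non-sienna tile comes out first.
There are 15 + 21 + 37 + 28 + 23 + 46 + 20 + 17 = 207 non-sienna tiles altogether.
After those, each further tile must be sienna, so 207 + 9 = 216 draws guarantee 9 sienna tiles.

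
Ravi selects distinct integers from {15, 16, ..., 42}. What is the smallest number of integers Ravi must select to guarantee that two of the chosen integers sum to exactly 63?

18

A set avoiding the sum 63 can contain at most one of each pair {x, 63−x}, plus the 6 elements whose complement lies outside the range.
The integers 15, …, 31 (17 of them) are such a set: any two sum to at least 15+16 = 31 and at most 30+31 = 61 < 63.
By the pigeonhole principle, any 18th integer completes one of the 11 pairs, so 18 choices force a sum of 63.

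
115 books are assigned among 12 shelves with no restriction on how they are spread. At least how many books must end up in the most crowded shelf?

10

The 12 shelves are the holes and the 115 books are the pigeons.
If every shelf held at most 9 books, the total would be at most 12 × 9 = 108, which is less than 115.
So some shelf holds at least ⌈115/12⌉ = 10 books.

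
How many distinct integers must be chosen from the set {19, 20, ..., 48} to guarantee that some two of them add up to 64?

A set avoiding the sum 64 can contain at most one of each pair {x, 64−x}, plus the 4 elements whose complement lies outside the range or equal to its own complement.
The integers 32, …, 48 (17 of them) are such a set: any two sum to at least 32+33 = 65 > 64.
Any 18th integer completes one of the 13 pairs, so 18 choices force a sum of 64.

18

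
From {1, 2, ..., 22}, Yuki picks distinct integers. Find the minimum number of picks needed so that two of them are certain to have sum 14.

A set avoiding the sum 14 can contain at most one of each pair {x, 14−x}, plus the 10 elements whose complement lies outside the range or equal to its own complement.
The integers 7, …, 22 (16 of them) are such a set: any two sum to at least 7+8 = 15 > 14.
By the pigeonhole principle, any 17th integer completes one of the 6 pairs, so 17 choices force a sum of 14.

17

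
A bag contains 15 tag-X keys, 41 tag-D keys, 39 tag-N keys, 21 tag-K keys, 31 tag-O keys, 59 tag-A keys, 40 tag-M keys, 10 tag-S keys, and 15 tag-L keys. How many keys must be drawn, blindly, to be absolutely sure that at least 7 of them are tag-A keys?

In the worst case for collecting tag-A keys, every non-tag-A key comes out first.
There are 15 + 41 + 39 + 21 + 31 + 40 + 10 + 15 = 212 non-tag-A keys altogether.
After those, each further key must be tag-A, so 212 + 7 = 219 draws guarantee 7 tag-A keys.

219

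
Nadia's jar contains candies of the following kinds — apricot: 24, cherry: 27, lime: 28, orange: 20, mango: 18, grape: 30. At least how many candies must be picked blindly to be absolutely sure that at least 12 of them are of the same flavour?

67

An adversary could hand out at most 11 candies per flavour: 11 + 11 + 11 + 11 + 11 + 11 = 66 candies and still no flavour has 12.
One more candy lands in a flavour already at 11, so 67 draws are enough and 66 are not.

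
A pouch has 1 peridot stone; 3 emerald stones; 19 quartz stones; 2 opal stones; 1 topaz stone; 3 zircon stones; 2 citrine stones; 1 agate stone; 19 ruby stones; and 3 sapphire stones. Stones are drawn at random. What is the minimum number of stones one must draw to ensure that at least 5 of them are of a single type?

By pigeonhole, put each drawn stone into a box by type. The largest draw with every box below 5 takes min(count, 4) from each type; types with fewer than 4 contribute all they have.
Σ min(cᵢ, 4) = 1 + 3 + 4 + 2 + 1 + 3 + 2 + 1 + 4 + 3 = 24.
Draw number 24 + 1 = 25 must push one box to 5.

25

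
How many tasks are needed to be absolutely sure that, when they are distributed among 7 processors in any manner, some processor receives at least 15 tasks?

99

With 98 tasks one could put exactly 14 in each of the 7 processors, and no processor would reach 15.
By pigeonhole, one more task must land in a processor that already has 14, giving it 15.
So 7 × 14 + 1 = 99 tasks are required.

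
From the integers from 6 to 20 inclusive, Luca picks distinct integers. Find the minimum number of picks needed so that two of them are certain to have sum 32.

12

Two chosen integers sum to 32 exactly when both halves of some pair {x, 32−x} with 12 ≤ x ≤ 32−x ≤ 20 are chosen — 4 such pairs.
The remaining 7 elements (those with no distinct partner in range) can never complete a 32-sum, so the worst case takes all of them and one from each pair: 7 + 4 = 11.
Pigeonhole: the 12th integer has to be the second member of some pair, so 11 + 1 = 12.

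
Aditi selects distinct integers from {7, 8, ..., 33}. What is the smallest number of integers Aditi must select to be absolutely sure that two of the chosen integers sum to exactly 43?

A set avoiding the sum 43 can contain at most one of each pair {x, 43−x}, plus the 3 elements whose complement lies outside the range.
The integers 7, …, 21 (15 of them) are such a set: any two sum to at least 7+8 = 15 and at most 20+21 = 41 < 43.
By the pigeonhole principle, any 16th integer completes one of the 12 pairs, so 16 choices force a sum of 43.

16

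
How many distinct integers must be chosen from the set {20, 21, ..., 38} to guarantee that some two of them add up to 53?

13

A set avoiding the sum 53 can contain at most one of each pair {x, 53−x}, plus the 5 elements whose complement lies outside the range.
The integers 27, …, 38 (12 of them) are such a set: any two sum to at least 27+28 = 55 > 53.
Pigeonhole: any 13th integer completes one of the 7 pairs, so 13 choices force a sum of 53.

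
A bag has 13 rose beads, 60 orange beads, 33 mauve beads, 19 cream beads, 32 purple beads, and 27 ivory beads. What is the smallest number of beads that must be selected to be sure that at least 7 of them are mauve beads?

158

In the worst case for collecting mauve beads, every non-mauve bead comes out first.
There are 13 + 60 + 19 + 32 + 27 = 151 non-mauve beads altogether.
After those, each further bead must be mauve, so 151 + 7 = 158 draws guarantee 7 mauve beads.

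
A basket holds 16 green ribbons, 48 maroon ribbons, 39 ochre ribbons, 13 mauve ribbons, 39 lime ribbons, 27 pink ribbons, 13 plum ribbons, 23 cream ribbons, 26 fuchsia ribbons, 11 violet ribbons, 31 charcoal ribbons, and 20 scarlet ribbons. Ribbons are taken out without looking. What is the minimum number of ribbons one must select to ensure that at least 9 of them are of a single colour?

97

Pigeonhole: the 12 colours are the holes; the ribbons drawn are the pigeons.
To avoid 9 of any one colour, the worst case takes at most 8 of each colour.
That gives 8 + 8 + 8 + 8 + 8 + 8 + 8 + 8 + 8 + 8 + 8 + 8 = 96 ribbons with no colour reaching 9.
The next ribbon forces some colour to 9, so 96 + 1 = 97.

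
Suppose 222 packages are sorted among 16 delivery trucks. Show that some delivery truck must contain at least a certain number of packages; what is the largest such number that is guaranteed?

14

The 16 delivery trucks are the holes and the 222 packages are the pigeons.
If every delivery truck held at most 13 packages, the total would be at most 16 × 13 = 208, which is less than 222.
So some delivery truck holds at least ⌈222/16⌉ = 14 packages.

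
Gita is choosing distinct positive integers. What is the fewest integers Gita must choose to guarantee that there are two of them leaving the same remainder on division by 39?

40

The 39 residue classes mod 39 are the pigeonholes.
With 39 integers one could put 1 in each residue class and have no class reach 2.
The 40th integer pushes some class to 2, so 39·1 + 1 = 40.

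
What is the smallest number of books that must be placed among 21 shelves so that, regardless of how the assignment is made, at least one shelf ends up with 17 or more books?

337

With 336 books one could put exactly 16 in each of the 21 shelves, and no shelf would reach 17.
By the pigeonhole principle, one more book must land in a shelf that already has 16, giving it 17.
So 21 × 16 + 1 = 337 books are required.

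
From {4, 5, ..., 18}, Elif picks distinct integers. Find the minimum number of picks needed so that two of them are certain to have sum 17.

Group the elements by complementary pair {x, 17−x}: {4,13}, {5,12}, {6,11}, …, giving 5 two-element pairs and 5 integers whose partner 17−x falls outside [4,18].
By the pigeonhole principle, treating each of those 10 groups as a pigeonhole, one can pick one integer per group — 10 integers — with no two summing to 17.
The 11th integer lands in an occupied pair, forcing a sum of 17.

11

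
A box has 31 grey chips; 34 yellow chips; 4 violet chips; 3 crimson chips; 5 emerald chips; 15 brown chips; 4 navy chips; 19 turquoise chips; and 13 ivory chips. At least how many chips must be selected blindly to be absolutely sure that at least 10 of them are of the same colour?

62

Pigeonhole: put each drawn chip into a box by colour. The largest draw with every box below 10 takes min(count, 9) from each colour; colours with fewer than 9 contribute all they have.
Σ min(cᵢ, 9) = 9 + 9 + 4 + 3 + 5 + 9 + 4 + 9 + 9 = 61.
Draw number 61 + 1 = 62 must push one box to 10.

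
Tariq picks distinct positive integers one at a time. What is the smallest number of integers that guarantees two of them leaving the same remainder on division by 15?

16

The 15 residue classes mod 15 are the pigeonholes.
With 15 integers one could put 1 in each residue class and have no class reach 2.
The 16th integer pushes some class to 2, so 15·1 + 1 = 16.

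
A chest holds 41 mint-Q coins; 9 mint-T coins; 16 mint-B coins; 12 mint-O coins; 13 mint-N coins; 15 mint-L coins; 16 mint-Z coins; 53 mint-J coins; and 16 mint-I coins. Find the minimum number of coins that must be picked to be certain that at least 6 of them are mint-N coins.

In the worst case for collecting mint-N coins, every non-mint-N coin comes out first.
There are 41 + 9 + 16 + 12 + 15 + 16 + 53 + 16 = 178 non-mint-N coins altogether.
After those, each further coin must be mint-N, so 178 + 6 = 184 draws guarantee 6 mint-N coins.

184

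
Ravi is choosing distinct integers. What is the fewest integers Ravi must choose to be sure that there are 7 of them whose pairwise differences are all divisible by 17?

Integers whose pairwise differences are multiples of 17 are exactly those sharing a remainder mod 17. Pigeonhole: the 17 residue classes mod 17 are the pigeonholes.
With 102 integers one could put 6 in each residue class and have no class reach 7.
The 103rd integer pushes some class to 7, so 17·6 + 1 = 103.

103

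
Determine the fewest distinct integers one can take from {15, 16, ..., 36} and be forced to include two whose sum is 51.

12

A set avoiding the sum 51 can contain at most one of each pair {x, 51−x}.
The integers 26, …, 36 (11 of them) are such a set: any two sum to at least 26+27 = 53 > 51.
By the pigeonhole principle, any 12th integer completes one of the 11 pairs, so 12 choices force a sum of 51.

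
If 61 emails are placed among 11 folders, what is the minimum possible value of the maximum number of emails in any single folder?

6

The 11 folders are the holes and the 61 emails are the pigeons.
If every folder held at most 5 emails, the total would be at most 11 × 5 = 55, which is less than 61.
So some folder holds at least ⌈61/11⌉ = 6 emails.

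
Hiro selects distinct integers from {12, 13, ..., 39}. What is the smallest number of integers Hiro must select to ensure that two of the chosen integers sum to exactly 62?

Two chosen integers sum to 62 exactly when both halves of some pair {x, 62−x} with 23 ≤ x ≤ 62−x ≤ 39 are chosen — 8 such pairs.
The remaining 12 elements (those with no distinct partner in range) can never complete a 62-sum, so the worst case takes all of them and one from each pair: 12 + 8 = 20.
The 21st integer has to be the second member of some pair, so 20 + 1 = 21.

21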